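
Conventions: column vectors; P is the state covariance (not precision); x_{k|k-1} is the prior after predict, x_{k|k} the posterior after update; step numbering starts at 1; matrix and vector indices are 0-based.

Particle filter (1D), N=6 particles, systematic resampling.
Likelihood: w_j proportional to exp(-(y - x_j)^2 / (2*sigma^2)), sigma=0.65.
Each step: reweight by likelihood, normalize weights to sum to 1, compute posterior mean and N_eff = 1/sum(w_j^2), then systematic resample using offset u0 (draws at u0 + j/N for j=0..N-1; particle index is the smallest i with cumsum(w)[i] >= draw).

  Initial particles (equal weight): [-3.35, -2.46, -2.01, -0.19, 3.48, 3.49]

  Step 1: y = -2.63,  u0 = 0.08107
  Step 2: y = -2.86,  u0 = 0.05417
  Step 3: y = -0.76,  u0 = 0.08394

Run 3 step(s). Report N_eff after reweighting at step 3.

step 1: w=[0.2526, 0.4509, 0.2961, 0.0004, 0.0000, 0.0000]  mean=-2.5507  Neff=2.8186  idx=[0, 0, 1, 1, 2, 2]
step 2: w=[0.1877, 0.1877, 0.2063, 0.2063, 0.1060, 0.1060]  mean=-2.6986  Neff=5.6165  idx=[0, 1, 2, 2, 3, 4]
step 3: w=[0.0014, 0.0014, 0.1277, 0.1277, 0.1277, 0.6142]  mean=-2.1861  Neff=2.3464  idx=[2, 3, 5, 5, 5, 5]

N_eff = 2.3464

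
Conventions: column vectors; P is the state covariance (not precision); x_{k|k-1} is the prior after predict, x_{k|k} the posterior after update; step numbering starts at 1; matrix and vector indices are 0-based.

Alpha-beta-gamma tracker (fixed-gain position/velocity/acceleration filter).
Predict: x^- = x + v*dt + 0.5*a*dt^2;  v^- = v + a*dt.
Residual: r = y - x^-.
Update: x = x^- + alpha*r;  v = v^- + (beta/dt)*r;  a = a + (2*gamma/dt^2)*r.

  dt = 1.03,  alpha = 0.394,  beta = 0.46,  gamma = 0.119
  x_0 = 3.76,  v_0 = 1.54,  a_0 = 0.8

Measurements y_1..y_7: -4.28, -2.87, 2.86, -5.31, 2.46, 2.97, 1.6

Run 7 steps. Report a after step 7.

a_post = 0.9334

step 1: x_pred=5.7706  r=-10.0506  x^+=1.8106  v^+=-2.1246  a^+=-1.4547
step 2: x_pred=-1.1494  r=-1.7206  x^+=-1.8273  v^+=-4.3914  a^+=-1.8407
step 3: x_pred=-7.3269  r=10.1869  x^+=-3.3132  v^+=-1.7379  a^+=0.4446
step 4: x_pred=-4.8674  r=-0.4426  x^+=-5.0418  v^+=-1.4776  a^+=0.3453
step 5: x_pred=-6.3806  r=8.8406  x^+=-2.8974  v^+=2.8262  a^+=2.3286
step 6: x_pred=1.2488  r=1.7212  x^+=1.9270  v^+=5.9934  a^+=2.7147
step 7: x_pred=9.5401  r=-7.9401  x^+=6.4117  v^+=5.2434  a^+=0.9334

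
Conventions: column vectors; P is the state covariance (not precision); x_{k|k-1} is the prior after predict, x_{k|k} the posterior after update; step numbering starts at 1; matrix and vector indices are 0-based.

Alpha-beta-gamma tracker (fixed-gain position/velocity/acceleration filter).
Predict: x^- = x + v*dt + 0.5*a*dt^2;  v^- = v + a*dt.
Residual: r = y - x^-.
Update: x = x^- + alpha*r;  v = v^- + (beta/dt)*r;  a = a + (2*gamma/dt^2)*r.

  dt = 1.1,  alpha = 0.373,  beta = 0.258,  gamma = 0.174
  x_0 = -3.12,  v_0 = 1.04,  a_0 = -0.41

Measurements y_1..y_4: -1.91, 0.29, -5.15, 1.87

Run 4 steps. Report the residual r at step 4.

resid = 4.7872

step 1: x_pred=-2.2241  r=0.3141  x^+=-2.1069  v^+=0.6627  a^+=-0.3197
step 2: x_pred=-1.5714  r=1.8614  x^+=-0.8771  v^+=0.7476  a^+=0.2157
step 3: x_pred=0.0757  r=-5.2257  x^+=-1.8735  v^+=-0.2408  a^+=-1.2873
step 4: x_pred=-2.9172  r=4.7872  x^+=-1.1316  v^+=-0.5340  a^+=0.0895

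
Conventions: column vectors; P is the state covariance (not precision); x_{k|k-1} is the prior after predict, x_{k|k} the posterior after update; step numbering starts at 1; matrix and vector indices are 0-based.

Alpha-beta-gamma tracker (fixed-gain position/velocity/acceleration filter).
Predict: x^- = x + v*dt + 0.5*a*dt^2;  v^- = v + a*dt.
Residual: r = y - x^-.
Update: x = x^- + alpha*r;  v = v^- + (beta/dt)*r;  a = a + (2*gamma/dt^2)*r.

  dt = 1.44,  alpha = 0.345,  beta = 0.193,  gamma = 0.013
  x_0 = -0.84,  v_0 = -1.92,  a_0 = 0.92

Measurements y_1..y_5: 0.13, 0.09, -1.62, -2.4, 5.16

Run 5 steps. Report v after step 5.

step 1: x_pred=-2.6509  r=2.7809  x^+=-1.6915  v^+=-0.2225  a^+=0.9549
step 2: x_pred=-1.0219  r=1.1119  x^+=-0.6383  v^+=1.3016  a^+=0.9688
step 3: x_pred=2.2404  r=-3.8604  x^+=0.9086  v^+=2.1792  a^+=0.9204
step 4: x_pred=5.0010  r=-7.4010  x^+=2.4476  v^+=2.5127  a^+=0.8276
step 5: x_pred=6.9240  r=-1.7640  x^+=6.3154  v^+=3.4680  a^+=0.8055

v_post = 3.4680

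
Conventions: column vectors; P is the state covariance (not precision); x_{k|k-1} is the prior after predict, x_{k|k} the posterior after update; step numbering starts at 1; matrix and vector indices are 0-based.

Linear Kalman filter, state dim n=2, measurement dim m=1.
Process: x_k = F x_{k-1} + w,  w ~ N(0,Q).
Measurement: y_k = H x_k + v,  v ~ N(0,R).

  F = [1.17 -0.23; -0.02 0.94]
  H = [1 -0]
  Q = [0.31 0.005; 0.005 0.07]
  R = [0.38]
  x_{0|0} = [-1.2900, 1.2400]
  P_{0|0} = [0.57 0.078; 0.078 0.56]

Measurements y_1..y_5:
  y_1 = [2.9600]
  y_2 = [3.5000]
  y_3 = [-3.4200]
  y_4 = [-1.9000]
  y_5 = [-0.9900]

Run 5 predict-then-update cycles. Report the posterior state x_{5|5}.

step 1: x^-=[-1.7945, 1.1914]  P^-=[1.0779 -0.0433; -0.0433 0.5621]  S=[1.4579]  K=[0.7394; -0.0297]  nu=[4.7545]  x^+=[1.7208, 1.0503]  P^+=[0.2810 -0.0113; -0.0113 0.5608]
step 2: x^-=[1.7717, 0.9529]  P^-=[0.7303 -0.1353; -0.1353 0.5661]  S=[1.1103]  K=[0.6578; -0.1218]  nu=[1.7283]  x^+=[2.9085, 0.7423]  P^+=[0.2499 -0.0463; -0.0463 0.5496]
step 3: x^-=[3.2322, 0.6396]  P^-=[0.7061 -0.1708; -0.1708 0.5575]  S=[1.0861]  K=[0.6501; -0.1573]  nu=[-6.6522]  x^+=[-1.0926, 1.6857]  P^+=[0.2471 -0.0598; -0.0598 0.5306]
step 4: x^-=[-1.6661, 1.6064]  P^-=[0.7084 -0.1815; -0.1815 0.5412]  S=[1.0884]  K=[0.6509; -0.1668]  nu=[-0.2339]  x^+=[-1.8183, 1.6454]  P^+=[0.2473 -0.0634; -0.0634 0.5109]
step 5: x^-=[-2.5059, 1.5831]  P^-=[0.7097 -0.1812; -0.1812 0.5239]  S=[1.0897]  K=[0.6513; -0.1663]  nu=[1.5159]  x^+=[-1.5186, 1.3309]  P^+=[0.2475 -0.0632; -0.0632 0.4938]

x_post = [-1.5186, 1.3309]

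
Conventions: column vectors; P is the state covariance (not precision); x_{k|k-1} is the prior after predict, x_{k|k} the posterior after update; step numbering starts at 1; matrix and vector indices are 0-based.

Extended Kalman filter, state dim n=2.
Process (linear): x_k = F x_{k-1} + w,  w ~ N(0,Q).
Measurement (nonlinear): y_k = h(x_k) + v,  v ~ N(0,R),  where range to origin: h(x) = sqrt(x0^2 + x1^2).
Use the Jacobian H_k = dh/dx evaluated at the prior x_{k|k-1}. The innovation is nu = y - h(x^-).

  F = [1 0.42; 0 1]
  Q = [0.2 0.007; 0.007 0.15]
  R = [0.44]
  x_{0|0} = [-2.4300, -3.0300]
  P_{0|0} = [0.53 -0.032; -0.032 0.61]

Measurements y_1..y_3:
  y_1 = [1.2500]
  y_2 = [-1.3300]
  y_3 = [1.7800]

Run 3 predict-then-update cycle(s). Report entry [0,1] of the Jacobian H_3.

step 1: x^-=[-3.7026, -3.0300]  P^-=[0.8107 0.2312; 0.2312 0.7600]  H_jac=[-0.7739 -0.6333]  S=[1.4570]  K=[-0.5311; -0.4531]  nu=[-3.5344]  x^+=[-1.8255, -1.4284]  P^+=[0.3997 -0.1195; -0.1195 0.4608]
step 2: x^-=[-2.4254, -1.4284]  P^-=[0.5807 0.0811; 0.0811 0.6108]  H_jac=[-0.8617 -0.5075]  S=[1.0993]  K=[-0.4926; -0.3455]  nu=[-4.1448]  x^+=[-0.3839, 0.0036]  P^+=[0.3140 -0.1060; -0.1060 0.4796]
step 3: x^-=[-0.3823, 0.0036]  P^-=[0.5095 0.1024; 0.1024 0.6296]  H_jac=[-1.0000 0.0095]  S=[0.9476]  K=[-0.5366; -0.1017]  nu=[1.3977]  x^+=[-1.1324, -0.1385]  P^+=[0.2366 0.0507; 0.0507 0.6198]

H_jac[0,1] = 0.0095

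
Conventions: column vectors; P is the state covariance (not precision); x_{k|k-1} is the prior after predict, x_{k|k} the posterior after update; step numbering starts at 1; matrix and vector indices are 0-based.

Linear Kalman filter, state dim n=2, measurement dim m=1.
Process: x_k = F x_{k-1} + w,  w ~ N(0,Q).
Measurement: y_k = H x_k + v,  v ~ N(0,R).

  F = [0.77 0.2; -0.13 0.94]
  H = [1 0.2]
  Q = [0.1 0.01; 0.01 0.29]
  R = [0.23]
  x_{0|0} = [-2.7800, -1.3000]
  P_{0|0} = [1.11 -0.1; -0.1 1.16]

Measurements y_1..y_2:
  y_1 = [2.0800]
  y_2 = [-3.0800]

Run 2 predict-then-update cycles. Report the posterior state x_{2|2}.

x_post = [-0.8739, -2.5224]

step 1: x^-=[-2.4006, -0.8606]  P^-=[0.7737 0.0472; 0.0472 1.3582]  S=[1.0769]  K=[0.7272; 0.2961]  nu=[4.6527]  x^+=[0.9829, 0.5168]  P^+=[0.2042 -0.1847; -0.1847 1.2638]
step 2: x^-=[0.8602, 0.3581]  P^-=[0.2147 0.0983; 0.0983 1.4553]  S=[0.5423]  K=[0.4323; 0.7180]  nu=[-4.0118]  x^+=[-0.8739, -2.5224]  P^+=[0.1134 -0.0700; -0.0700 1.1757]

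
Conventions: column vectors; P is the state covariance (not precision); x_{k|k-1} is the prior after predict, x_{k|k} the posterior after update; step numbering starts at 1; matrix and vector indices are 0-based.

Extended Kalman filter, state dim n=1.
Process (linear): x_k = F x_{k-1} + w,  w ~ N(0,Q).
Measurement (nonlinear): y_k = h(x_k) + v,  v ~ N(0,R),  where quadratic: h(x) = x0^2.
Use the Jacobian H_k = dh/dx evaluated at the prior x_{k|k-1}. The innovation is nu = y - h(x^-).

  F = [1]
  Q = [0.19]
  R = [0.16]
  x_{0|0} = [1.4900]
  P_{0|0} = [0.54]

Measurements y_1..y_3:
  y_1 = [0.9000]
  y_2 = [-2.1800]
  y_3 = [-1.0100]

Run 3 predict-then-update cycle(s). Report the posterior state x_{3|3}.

step 1: x^-=[1.4900]  P^-=[0.7300]  H_jac=[2.9800]  S=[6.6427]  K=[0.3275]  nu=[-1.3201]  x^+=[1.0577]  P^+=[0.0176]
step 2: x^-=[1.0577]  P^-=[0.2076]  H_jac=[2.1154]  S=[1.0889]  K=[0.4033]  nu=[-3.2987]  x^+=[-0.2726]  P^+=[0.0305]
step 3: x^-=[-0.2726]  P^-=[0.2205]  H_jac=[-0.5452]  S=[0.2255]  K=[-0.5330]  nu=[-1.0843]  x^+=[0.3054]  P^+=[0.1564]

x_post = [0.3054]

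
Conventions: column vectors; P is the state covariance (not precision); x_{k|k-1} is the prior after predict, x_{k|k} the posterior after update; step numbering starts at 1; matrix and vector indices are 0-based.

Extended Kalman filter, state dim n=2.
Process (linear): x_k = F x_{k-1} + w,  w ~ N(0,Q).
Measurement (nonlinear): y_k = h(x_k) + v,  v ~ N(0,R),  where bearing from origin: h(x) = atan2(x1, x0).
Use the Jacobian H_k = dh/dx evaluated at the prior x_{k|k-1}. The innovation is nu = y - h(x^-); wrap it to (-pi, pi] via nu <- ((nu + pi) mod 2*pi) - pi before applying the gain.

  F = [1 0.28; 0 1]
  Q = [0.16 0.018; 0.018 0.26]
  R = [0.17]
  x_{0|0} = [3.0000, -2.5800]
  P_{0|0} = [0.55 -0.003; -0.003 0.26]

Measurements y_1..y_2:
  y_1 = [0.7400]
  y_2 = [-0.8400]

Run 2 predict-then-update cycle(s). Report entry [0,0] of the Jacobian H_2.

H_jac[0,0] = 0.1463

step 1: x^-=[2.2776, -2.5800]  P^-=[0.7287 0.0878; 0.0878 0.5200]  H_jac=[0.2178 0.1923]  S=[0.2312]  K=[0.7597; 0.5153]  nu=[1.5876]  x^+=[3.4837, -1.7619]  P^+=[0.5953 -0.0027; -0.0027 0.4586]
step 2: x^-=[2.9904, -1.7619]  P^-=[0.7897 0.1437; 0.1437 0.7186]  H_jac=[0.1463 0.2482]  S=[0.2416]  K=[0.6257; 0.8253]  nu=[-0.3076]  x^+=[2.7979, -2.0157]  P^+=[0.6951 0.0189; 0.0189 0.5540]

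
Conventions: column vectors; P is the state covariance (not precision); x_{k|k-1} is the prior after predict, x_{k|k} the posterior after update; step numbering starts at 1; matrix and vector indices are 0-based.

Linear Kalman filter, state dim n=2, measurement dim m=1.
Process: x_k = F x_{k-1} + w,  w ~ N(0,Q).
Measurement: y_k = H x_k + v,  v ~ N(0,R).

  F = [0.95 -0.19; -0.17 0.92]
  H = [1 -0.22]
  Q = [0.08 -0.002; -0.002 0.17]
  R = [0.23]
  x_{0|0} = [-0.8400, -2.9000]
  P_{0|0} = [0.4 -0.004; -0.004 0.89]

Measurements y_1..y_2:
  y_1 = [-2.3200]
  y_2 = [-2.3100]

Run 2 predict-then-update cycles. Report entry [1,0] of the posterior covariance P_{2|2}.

step 1: x^-=[-0.2470, -2.5252]  P^-=[0.4746 -0.2258; -0.2258 0.9361]  S=[0.8492]  K=[0.6173; -0.5084]  nu=[-2.6285]  x^+=[-1.8697, -1.1889]  P^+=[0.1509 0.0407; 0.0407 0.7166]
step 2: x^-=[-1.5503, -0.7759]  P^-=[0.2274 -0.1147; -0.1147 0.7682]  S=[0.5451]  K=[0.4635; -0.5205]  nu=[-0.9304]  x^+=[-1.9815, -0.2916]  P^+=[0.1103 0.0168; 0.0168 0.6205]

P_post[1,0] = 0.0168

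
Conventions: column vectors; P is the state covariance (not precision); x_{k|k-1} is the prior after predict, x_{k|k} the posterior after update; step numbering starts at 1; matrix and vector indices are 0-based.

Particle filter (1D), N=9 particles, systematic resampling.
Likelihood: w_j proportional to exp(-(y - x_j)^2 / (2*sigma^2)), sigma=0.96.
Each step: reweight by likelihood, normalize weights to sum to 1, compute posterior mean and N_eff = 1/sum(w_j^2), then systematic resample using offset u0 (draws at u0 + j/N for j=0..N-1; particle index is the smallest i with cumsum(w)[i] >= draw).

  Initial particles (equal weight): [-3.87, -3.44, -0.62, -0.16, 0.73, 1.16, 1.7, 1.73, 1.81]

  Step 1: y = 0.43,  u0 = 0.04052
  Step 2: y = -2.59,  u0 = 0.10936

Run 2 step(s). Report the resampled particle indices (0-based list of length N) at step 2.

resampled_idx = [0, 0, 0, 0, 0, 1, 1, 2, 6]

step 1: w=[0.0000, 0.0001, 0.1293, 0.1947, 0.2240, 0.1761, 0.0980, 0.0940, 0.0837]  mean=0.7370  Neff=6.2000  idx=[2, 3, 3, 4, 4, 5, 5, 6, 8]
step 2: w=[0.5824, 0.1942, 0.1942, 0.0121, 0.0121, 0.0023, 0.0023, 0.0002, 0.0001]  mean=-0.3996  Neff=2.4102  idx=[0, 0, 0, 0, 0, 1, 1, 2, 6]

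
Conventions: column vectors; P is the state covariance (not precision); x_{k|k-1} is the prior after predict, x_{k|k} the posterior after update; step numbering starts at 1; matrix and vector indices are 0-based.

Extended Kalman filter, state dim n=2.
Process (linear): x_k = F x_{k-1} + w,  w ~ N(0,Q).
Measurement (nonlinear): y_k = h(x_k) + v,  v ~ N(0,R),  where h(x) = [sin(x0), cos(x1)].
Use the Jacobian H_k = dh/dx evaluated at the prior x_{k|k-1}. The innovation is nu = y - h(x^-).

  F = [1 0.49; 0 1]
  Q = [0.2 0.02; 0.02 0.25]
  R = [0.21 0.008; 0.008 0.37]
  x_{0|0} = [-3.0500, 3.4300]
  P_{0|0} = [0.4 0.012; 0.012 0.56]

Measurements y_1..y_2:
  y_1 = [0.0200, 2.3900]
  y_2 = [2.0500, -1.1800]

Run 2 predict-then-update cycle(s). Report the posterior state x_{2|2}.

step 1: x^-=[-1.3693, 3.4300]  P^-=[0.7462 0.3064; 0.3064 0.8100]  H_jac=[0.2001 0.0000; 0.0000 0.2844]  S=[0.2399 0.0254; 0.0254 0.4355]  K=[0.6051 0.1648; 0.2008 0.5173]  nu=[0.9998, 3.3487]  x^+=[-0.2127, 5.3628]  P^+=[0.6415 0.2313; 0.2313 0.6785]
step 2: x^-=[2.4151, 5.3628]  P^-=[1.2311 0.5838; 0.5838 0.9285]  H_jac=[-0.7475 0.0000; 0.0000 0.7958]  S=[0.8980 -0.3393; -0.3393 0.9580]  K=[-0.9717 0.1408; -0.2246 0.6917]  nu=[1.3858, -1.7855]  x^+=[0.8172, 3.8164]  P^+=[0.2715 0.0557; 0.0557 0.3193]

x_post = [0.8172, 3.8164]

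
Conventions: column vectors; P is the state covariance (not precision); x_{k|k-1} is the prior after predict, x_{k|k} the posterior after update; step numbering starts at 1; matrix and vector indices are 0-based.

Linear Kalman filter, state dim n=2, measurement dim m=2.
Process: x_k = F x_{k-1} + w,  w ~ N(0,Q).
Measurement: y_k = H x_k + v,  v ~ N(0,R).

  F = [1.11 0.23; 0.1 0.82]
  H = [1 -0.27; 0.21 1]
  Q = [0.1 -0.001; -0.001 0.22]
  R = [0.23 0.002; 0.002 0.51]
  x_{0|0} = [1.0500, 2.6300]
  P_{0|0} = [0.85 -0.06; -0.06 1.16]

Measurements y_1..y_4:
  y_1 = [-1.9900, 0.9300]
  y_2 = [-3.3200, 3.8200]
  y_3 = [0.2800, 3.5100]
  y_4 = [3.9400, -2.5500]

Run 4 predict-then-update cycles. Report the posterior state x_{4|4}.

x_post = [2.0741, -0.0866]

step 1: x^-=[1.7704, 2.2616]  P^-=[1.1780 0.2561; 0.2561 0.9986]  S=[1.3425 0.2214; 0.2214 1.6682]  K=[0.7936 0.1965; -0.1166 0.6464]  nu=[-3.1498, -1.7034]  x^+=[-1.0639, 1.5280]  P^+=[0.1991 0.0600; 0.0600 0.3168]
step 2: x^-=[-0.8295, 1.1465]  P^-=[0.3927 0.1369; 0.1369 0.4449]  S=[0.5813 0.0935; 0.0935 1.0297]  K=[0.5864 0.1598; -0.0458 0.4641]  nu=[-2.1809, 2.8477]  x^+=[-1.6534, 2.5681]  P^+=[0.1491 0.0514; 0.0514 0.2258]
step 3: x^-=[-1.2446, 1.9405]  P^-=[0.3218 0.1061; 0.1061 0.3818]  S=[0.5224 0.0666; 0.0666 0.9505]  K=[0.5428 0.1447; -0.0489 0.4285]  nu=[2.0485, 1.8308]  x^+=[0.1323, 2.6249]  P^+=[0.1376 0.0460; 0.0460 0.2088]
step 4: x^-=[0.7506, 2.1657]  P^-=[0.3040 0.0966; 0.0966 0.3693]  S=[0.5088 0.0572; 0.0572 0.9333]  K=[0.5306 0.1393; -0.0535 0.4207]  nu=[3.7742, -4.8733]  x^+=[2.0741, -0.0866]  P^+=[0.1342 0.0439; 0.0439 0.2052]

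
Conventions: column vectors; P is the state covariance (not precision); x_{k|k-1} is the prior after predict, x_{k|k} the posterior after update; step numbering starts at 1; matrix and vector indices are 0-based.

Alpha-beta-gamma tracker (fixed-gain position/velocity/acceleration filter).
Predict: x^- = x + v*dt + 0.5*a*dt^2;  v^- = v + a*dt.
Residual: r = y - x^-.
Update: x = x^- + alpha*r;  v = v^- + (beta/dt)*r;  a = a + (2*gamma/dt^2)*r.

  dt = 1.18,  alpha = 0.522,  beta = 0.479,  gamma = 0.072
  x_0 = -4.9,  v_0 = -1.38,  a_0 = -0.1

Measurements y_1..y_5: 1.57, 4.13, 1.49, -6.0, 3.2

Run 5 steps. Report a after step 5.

step 1: x_pred=-6.5980  r=8.1680  x^+=-2.3343  v^+=1.8177  a^+=0.7447
step 2: x_pred=0.3290  r=3.8010  x^+=2.3131  v^+=4.2394  a^+=1.1378
step 3: x_pred=8.1077  r=-6.6177  x^+=4.6533  v^+=2.8957  a^+=0.4534
step 4: x_pred=8.3858  r=-14.3858  x^+=0.8764  v^+=-2.4090  a^+=-1.0343
step 5: x_pred=-2.6863  r=5.8863  x^+=0.3864  v^+=-1.2401  a^+=-0.4256

a_post = -0.4256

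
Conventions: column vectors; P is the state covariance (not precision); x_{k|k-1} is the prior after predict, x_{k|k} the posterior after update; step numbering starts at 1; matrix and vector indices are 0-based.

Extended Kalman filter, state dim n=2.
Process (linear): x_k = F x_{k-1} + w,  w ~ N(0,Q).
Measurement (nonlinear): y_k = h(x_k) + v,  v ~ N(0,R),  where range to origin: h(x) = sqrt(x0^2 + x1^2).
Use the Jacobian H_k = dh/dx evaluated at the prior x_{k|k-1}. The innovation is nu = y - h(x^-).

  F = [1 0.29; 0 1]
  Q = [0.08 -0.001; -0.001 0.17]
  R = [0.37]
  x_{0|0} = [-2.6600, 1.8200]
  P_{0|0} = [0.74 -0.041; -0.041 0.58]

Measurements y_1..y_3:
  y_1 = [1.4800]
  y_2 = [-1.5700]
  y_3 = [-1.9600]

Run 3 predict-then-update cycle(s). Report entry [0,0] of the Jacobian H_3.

step 1: x^-=[-2.1322, 1.8200]  P^-=[0.8450 0.1262; 0.1262 0.7500]  H_jac=[-0.7606 0.6492]  S=[1.0503]  K=[-0.5339; 0.3722]  nu=[-1.3233]  x^+=[-1.4257, 1.3275]  P^+=[0.5456 0.3349; 0.3349 0.6045]
step 2: x^-=[-1.0407, 1.3275]  P^-=[0.8707 0.5092; 0.5092 0.7745]  H_jac=[-0.6170 0.7870]  S=[0.6866]  K=[-0.1987; 0.4301]  nu=[-3.2568]  x^+=[-0.3935, -0.0734]  P^+=[0.8436 0.5679; 0.5679 0.6475]
step 3: x^-=[-0.4147, -0.0734]  P^-=[1.3074 0.7547; 0.7547 0.8175]  H_jac=[-0.9847 -0.1742]  S=[1.9215]  K=[-0.7384; -0.4609]  nu=[-2.3812]  x^+=[1.3436, 1.0240]  P^+=[0.2596 0.1008; 0.1008 0.4093]

H_jac[0,0] = -0.9847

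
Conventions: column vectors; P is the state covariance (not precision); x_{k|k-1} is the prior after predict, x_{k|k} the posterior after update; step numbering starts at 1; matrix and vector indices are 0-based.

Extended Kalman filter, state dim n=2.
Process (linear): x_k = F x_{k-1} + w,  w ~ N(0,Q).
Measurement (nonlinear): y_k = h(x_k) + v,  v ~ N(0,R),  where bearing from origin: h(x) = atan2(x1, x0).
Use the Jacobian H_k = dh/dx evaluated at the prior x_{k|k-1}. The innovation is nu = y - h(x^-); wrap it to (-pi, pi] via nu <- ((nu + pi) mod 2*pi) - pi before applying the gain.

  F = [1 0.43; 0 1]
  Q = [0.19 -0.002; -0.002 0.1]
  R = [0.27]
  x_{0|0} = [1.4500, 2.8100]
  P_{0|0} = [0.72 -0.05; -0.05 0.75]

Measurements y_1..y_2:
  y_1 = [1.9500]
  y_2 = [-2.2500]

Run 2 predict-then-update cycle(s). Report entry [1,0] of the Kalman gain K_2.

step 1: x^-=[2.6583, 2.8100]  P^-=[1.0057 0.2705; 0.2705 0.8500]  H_jac=[-0.1878 0.1777]  S=[0.3142]  K=[-0.4481; 0.3189]  nu=[1.1369]  x^+=[2.1489, 3.1725]  P^+=[0.9426 0.3154; 0.3154 0.8180]
step 2: x^-=[3.5131, 3.1725]  P^-=[1.5551 0.6652; 0.6652 0.9180]  H_jac=[-0.1416 0.1568]  S=[0.2942]  K=[-0.3939; 0.1691]  nu=[-2.9845]  x^+=[4.6887, 2.6678]  P^+=[1.5094 0.6848; 0.6848 0.9096]

K[1,0] = 0.1691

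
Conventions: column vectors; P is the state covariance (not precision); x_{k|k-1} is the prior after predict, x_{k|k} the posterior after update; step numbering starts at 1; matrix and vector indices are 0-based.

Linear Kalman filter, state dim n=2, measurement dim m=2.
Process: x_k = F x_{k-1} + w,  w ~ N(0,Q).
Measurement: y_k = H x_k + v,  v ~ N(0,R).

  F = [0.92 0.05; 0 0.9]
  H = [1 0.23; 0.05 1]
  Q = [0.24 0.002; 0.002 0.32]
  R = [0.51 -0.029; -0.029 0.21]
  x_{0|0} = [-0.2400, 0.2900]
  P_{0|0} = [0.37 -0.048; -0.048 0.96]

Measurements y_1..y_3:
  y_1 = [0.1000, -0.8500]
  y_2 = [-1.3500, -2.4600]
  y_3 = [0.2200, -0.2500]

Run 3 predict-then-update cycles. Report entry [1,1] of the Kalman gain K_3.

step 1: x^-=[-0.2063, 0.2610]  P^-=[0.5512 0.0055; 0.0055 1.0976]  S=[1.1217 0.2565; 0.2565 1.3095]  K=[0.5095 -0.0746; 0.0400 0.8305]  nu=[0.2463, -1.1007]  x^+=[0.0013, -0.6433]  P^+=[0.2722 -0.0440; -0.0440 0.1755]
step 2: x^-=[-0.0310, -0.5790]  P^-=[0.4667 -0.0266; -0.0266 0.4621]  S=[0.9890 0.0737; 0.0737 0.6706]  K=[0.4700 -0.0565; 0.0296 0.6838]  nu=[-1.1859, -1.8795]  x^+=[-0.4821, -1.8994]  P^+=[0.2501 -0.0380; -0.0380 0.1446]
step 3: x^-=[-0.5385, -1.7094]  P^-=[0.4485 -0.0230; -0.0230 0.4372]  S=[0.9711 0.0708; 0.0708 0.6460]  K=[0.4602 -0.0512; 0.0310 0.6716]  nu=[1.1517, 1.4864]  x^+=[-0.0847, -0.6756]  P^+=[0.2445 -0.0363; -0.0363 0.1419]

K[1,1] = 0.6716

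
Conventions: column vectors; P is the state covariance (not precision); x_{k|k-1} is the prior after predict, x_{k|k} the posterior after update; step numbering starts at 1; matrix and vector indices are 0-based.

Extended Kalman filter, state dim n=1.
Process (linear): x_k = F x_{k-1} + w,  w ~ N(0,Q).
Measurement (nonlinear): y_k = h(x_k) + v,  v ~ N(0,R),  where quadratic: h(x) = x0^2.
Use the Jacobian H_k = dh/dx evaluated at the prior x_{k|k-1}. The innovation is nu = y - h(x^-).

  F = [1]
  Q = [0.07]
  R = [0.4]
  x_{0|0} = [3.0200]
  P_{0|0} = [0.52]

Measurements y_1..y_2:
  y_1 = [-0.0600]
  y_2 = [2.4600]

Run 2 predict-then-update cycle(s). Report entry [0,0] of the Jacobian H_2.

H_jac[0,0] = 3.0556

step 1: x^-=[3.0200]  P^-=[0.5900]  H_jac=[6.0400]  S=[21.9241]  K=[0.1625]  nu=[-9.1804]  x^+=[1.5278]  P^+=[0.0108]
step 2: x^-=[1.5278]  P^-=[0.0808]  H_jac=[3.0556]  S=[1.1541]  K=[0.2138]  nu=[0.1258]  x^+=[1.5547]  P^+=[0.0280]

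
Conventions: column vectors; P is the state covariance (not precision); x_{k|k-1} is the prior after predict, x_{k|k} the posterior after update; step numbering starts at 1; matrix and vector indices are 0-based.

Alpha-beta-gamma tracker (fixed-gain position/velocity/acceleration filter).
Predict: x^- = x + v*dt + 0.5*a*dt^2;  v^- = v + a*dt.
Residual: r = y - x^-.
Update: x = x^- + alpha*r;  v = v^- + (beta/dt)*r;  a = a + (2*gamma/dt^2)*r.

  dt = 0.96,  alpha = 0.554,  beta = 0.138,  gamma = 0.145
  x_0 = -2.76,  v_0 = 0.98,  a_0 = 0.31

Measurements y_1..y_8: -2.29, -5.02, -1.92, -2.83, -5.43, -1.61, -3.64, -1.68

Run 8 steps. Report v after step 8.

step 1: x_pred=-1.6764  r=-0.6136  x^+=-2.0163  v^+=1.1894  a^+=0.1169
step 2: x_pred=-0.8206  r=-4.1994  x^+=-3.1471  v^+=0.6980  a^+=-1.2045
step 3: x_pred=-3.0321  r=1.1121  x^+=-2.4160  v^+=-0.2985  a^+=-0.8546
step 4: x_pred=-3.0964  r=0.2664  x^+=-2.9488  v^+=-1.0806  a^+=-0.7708
step 5: x_pred=-4.3414  r=-1.0886  x^+=-4.9445  v^+=-1.9770  a^+=-1.1133
step 6: x_pred=-7.3554  r=5.7454  x^+=-4.1725  v^+=-2.2199  a^+=0.6946
step 7: x_pred=-5.9835  r=2.3435  x^+=-4.6852  v^+=-1.2162  a^+=1.4320
step 8: x_pred=-5.1929  r=3.5129  x^+=-3.2468  v^+=0.6635  a^+=2.5374

v_post = 0.6635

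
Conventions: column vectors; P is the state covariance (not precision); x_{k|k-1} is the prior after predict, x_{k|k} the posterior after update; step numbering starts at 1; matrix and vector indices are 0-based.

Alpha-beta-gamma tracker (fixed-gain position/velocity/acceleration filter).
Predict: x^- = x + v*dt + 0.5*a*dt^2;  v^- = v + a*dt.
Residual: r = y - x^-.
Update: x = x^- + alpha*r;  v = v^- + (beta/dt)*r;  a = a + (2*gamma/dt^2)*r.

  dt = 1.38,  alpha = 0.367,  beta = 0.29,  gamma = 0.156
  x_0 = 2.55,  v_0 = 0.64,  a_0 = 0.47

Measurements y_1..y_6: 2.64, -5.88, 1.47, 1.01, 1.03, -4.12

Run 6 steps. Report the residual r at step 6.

resid = -0.0186

step 1: x_pred=3.8807  r=-1.2407  x^+=3.4254  v^+=1.0279  a^+=0.2667
step 2: x_pred=5.0978  r=-10.9778  x^+=1.0690  v^+=-0.9110  a^+=-1.5318
step 3: x_pred=-1.6468  r=3.1168  x^+=-0.5029  v^+=-2.3699  a^+=-1.0212
step 4: x_pred=-4.7457  r=5.7557  x^+=-2.6333  v^+=-2.5695  a^+=-0.0782
step 5: x_pred=-6.2538  r=7.2838  x^+=-3.5806  v^+=-1.1468  a^+=1.1151
step 6: x_pred=-4.1014  r=-0.0186  x^+=-4.1082  v^+=0.3881  a^+=1.1121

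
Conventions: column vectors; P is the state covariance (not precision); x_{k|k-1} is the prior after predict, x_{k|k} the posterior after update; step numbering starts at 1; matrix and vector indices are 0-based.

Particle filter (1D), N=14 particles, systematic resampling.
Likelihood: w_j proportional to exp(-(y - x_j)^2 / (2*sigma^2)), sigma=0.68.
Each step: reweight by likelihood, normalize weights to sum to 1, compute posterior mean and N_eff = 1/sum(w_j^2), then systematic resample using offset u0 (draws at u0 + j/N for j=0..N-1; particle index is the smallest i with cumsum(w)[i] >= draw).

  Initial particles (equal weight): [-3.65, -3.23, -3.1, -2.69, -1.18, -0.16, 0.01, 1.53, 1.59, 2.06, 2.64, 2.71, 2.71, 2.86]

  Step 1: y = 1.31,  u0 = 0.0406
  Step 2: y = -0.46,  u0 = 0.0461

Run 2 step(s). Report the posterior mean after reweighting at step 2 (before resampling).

step 1: w=[0.0000, 0.0000, 0.0000, 0.0000, 0.0004, 0.0308, 0.0513, 0.3029, 0.2932, 0.1737, 0.0471, 0.0383, 0.0383, 0.0238]  mean=1.6828  Neff=4.6034  idx=[6, 7, 7, 7, 7, 8, 8, 8, 8, 9, 9, 9, 10, 12]
step 2: w=[0.8864, 0.0155, 0.0155, 0.0155, 0.0155, 0.0120, 0.0120, 0.0120, 0.0120, 0.0012, 0.0012, 0.0012, 0.0000, 0.0000]  mean=0.1875  Neff=1.2703  idx=[0, 0, 0, 0, 0, 0, 0, 0, 0, 0, 0, 0, 2, 7]

post_mean = 0.1875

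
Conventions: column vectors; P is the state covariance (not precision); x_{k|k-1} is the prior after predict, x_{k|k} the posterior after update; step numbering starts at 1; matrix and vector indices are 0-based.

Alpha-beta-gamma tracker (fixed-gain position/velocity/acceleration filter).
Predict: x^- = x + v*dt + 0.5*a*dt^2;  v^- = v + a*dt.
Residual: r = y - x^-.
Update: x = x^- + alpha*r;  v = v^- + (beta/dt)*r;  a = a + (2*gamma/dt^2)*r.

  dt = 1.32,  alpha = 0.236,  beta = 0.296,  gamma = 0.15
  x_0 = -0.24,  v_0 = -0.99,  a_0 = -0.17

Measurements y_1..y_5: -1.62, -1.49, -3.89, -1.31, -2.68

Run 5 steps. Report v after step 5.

step 1: x_pred=-1.6949  r=0.0749  x^+=-1.6772  v^+=-1.1976  a^+=-0.1571
step 2: x_pred=-3.3949  r=1.9049  x^+=-2.9454  v^+=-0.9778  a^+=0.1709
step 3: x_pred=-4.0872  r=0.1972  x^+=-4.0407  v^+=-0.7080  a^+=0.2048
step 4: x_pred=-4.7968  r=3.4868  x^+=-3.9739  v^+=0.3442  a^+=0.8052
step 5: x_pred=-2.8180  r=0.1380  x^+=-2.7855  v^+=1.4380  a^+=0.8290

v_post = 1.4380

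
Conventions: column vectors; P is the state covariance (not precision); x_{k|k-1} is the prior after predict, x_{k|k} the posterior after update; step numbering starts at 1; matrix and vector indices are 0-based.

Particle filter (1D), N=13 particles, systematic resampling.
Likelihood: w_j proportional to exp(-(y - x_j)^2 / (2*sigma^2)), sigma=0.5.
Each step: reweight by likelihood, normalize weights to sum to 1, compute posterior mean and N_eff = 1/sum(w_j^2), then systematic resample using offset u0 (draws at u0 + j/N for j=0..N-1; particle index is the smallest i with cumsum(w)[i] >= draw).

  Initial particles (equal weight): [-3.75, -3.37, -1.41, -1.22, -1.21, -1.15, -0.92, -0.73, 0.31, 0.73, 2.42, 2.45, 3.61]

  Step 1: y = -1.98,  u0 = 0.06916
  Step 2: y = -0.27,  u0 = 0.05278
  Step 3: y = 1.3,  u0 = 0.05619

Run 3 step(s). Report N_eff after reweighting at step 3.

N_eff = 4.3689

step 1: w=[0.0012, 0.0134, 0.3331, 0.2010, 0.1949, 0.1609, 0.0674, 0.0280, 0.0000, 0.0000, 0.0000, 0.0000, 0.0000]  mean=-1.2679  Neff=4.5297  idx=[2, 2, 2, 2, 3, 3, 3, 4, 4, 5, 5, 6, 7]
step 2: w=[0.0281, 0.0281, 0.0281, 0.0281, 0.0623, 0.0623, 0.0623, 0.0647, 0.0647, 0.0804, 0.0804, 0.1626, 0.2479]  mean=-1.0586  Neff=8.0651  idx=[1, 4, 5, 6, 7, 9, 10, 11, 11, 11, 12, 12, 12]
step 3: w=[0.0004, 0.0031, 0.0031, 0.0031, 0.0035, 0.0063, 0.0063, 0.0539, 0.0539, 0.0539, 0.2708, 0.2708, 0.2708]  mean=-0.7725  Neff=4.3689  idx=[7, 8, 10, 10, 10, 10, 11, 11, 11, 12, 12, 12, 12]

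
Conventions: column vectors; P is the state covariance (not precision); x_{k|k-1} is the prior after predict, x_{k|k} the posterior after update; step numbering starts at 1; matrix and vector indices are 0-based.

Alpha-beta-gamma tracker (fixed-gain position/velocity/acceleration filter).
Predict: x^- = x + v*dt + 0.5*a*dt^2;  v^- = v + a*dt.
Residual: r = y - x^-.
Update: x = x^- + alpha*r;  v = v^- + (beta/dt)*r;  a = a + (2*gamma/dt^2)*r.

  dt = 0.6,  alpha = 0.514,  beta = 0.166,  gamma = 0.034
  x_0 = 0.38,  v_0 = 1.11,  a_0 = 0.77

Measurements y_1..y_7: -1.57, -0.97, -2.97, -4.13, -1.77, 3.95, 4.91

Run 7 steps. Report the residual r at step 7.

resid = 4.1910

step 1: x_pred=1.1846  r=-2.7546  x^+=-0.2313  v^+=0.8099  a^+=0.2497
step 2: x_pred=0.2996  r=-1.2696  x^+=-0.3530  v^+=0.6084  a^+=0.0099
step 3: x_pred=0.0139  r=-2.9839  x^+=-1.5198  v^+=-0.2112  a^+=-0.5538
step 4: x_pred=-1.7462  r=-2.3838  x^+=-2.9715  v^+=-1.2029  a^+=-1.0040
step 5: x_pred=-3.8740  r=2.1040  x^+=-2.7925  v^+=-1.2233  a^+=-0.6066
step 6: x_pred=-3.6357  r=7.5857  x^+=0.2634  v^+=0.5115  a^+=0.8262
step 7: x_pred=0.7190  r=4.1910  x^+=2.8732  v^+=2.1667  a^+=1.6179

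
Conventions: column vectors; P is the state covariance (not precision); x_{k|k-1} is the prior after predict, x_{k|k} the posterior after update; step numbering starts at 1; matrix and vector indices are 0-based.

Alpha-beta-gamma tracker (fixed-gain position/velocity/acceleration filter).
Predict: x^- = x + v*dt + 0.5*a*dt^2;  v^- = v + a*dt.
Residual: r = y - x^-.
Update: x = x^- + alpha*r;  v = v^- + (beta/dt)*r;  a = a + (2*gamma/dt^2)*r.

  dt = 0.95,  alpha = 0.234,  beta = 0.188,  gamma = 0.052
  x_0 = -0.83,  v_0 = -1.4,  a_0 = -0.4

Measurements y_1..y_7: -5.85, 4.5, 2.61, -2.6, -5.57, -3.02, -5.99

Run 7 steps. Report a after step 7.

a_post = -0.7139

step 1: x_pred=-2.3405  r=-3.5095  x^+=-3.1617  v^+=-2.4745  a^+=-0.8044
step 2: x_pred=-5.8755  r=10.3755  x^+=-3.4476  v^+=-1.1855  a^+=0.3912
step 3: x_pred=-4.3973  r=7.0073  x^+=-2.7576  v^+=0.5729  a^+=1.1987
step 4: x_pred=-1.6724  r=-0.9276  x^+=-1.8895  v^+=1.5281  a^+=1.0918
step 5: x_pred=0.0549  r=-5.6249  x^+=-1.2613  v^+=1.4522  a^+=0.4436
step 6: x_pred=0.3184  r=-3.3384  x^+=-0.4628  v^+=1.2130  a^+=0.0589
step 7: x_pred=0.7161  r=-6.7061  x^+=-0.8531  v^+=-0.0582  a^+=-0.7139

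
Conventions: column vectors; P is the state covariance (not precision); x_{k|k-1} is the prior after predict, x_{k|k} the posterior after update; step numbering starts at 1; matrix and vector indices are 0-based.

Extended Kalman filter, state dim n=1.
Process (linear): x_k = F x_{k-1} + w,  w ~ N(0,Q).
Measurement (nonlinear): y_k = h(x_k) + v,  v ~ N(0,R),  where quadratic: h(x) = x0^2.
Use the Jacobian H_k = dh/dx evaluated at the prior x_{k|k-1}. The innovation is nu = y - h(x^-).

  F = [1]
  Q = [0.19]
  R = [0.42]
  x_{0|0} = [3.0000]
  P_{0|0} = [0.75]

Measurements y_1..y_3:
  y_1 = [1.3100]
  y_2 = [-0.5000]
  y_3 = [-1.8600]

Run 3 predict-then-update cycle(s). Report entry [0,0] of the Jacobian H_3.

H_jac[0,0] = 1.7444

step 1: x^-=[3.0000]  P^-=[0.9400]  H_jac=[6.0000]  S=[34.2600]  K=[0.1646]  nu=[-7.6900]  x^+=[1.7340]  P^+=[0.0115]
step 2: x^-=[1.7340]  P^-=[0.2015]  H_jac=[3.4681]  S=[2.8439]  K=[0.2458]  nu=[-3.5069]  x^+=[0.8722]  P^+=[0.0298]
step 3: x^-=[0.8722]  P^-=[0.2198]  H_jac=[1.7444]  S=[1.0887]  K=[0.3521]  nu=[-2.6207]  x^+=[-0.0506]  P^+=[0.0848]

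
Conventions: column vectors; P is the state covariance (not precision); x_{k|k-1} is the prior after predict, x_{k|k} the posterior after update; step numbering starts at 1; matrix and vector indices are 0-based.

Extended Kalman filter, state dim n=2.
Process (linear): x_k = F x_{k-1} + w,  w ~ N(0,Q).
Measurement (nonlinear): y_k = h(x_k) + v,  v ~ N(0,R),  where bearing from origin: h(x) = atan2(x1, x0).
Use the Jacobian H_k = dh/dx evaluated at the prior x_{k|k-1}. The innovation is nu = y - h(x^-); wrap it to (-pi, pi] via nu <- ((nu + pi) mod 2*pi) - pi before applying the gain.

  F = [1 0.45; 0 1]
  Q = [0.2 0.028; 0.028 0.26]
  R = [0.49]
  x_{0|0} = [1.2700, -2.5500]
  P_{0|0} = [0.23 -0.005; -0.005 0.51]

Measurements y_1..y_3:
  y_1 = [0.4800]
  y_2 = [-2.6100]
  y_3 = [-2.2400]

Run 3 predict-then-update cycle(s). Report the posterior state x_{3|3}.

step 1: x^-=[0.1225, -2.5500]  P^-=[0.5288 0.2525; 0.2525 0.7700]  H_jac=[0.3913 0.0188]  S=[0.5749]  K=[0.3681; 0.1970]  nu=[2.0028]  x^+=[0.8597, -2.1554]  P^+=[0.4509 0.2108; 0.2108 0.7477]
step 2: x^-=[-0.1102, -2.1554]  P^-=[0.9920 0.5753; 0.5753 1.0077]  H_jac=[0.4627 -0.0237]  S=[0.6904]  K=[0.6452; 0.3510]  nu=[-0.9881]  x^+=[-0.7477, -2.5023]  P^+=[0.7046 0.4189; 0.4189 0.9226]
step 3: x^-=[-1.8738, -2.5023]  P^-=[1.4685 0.8621; 0.8621 1.1826]  H_jac=[0.2561 -0.1917]  S=[0.5451]  K=[0.3866; -0.0110]  nu=[-0.0265]  x^+=[-1.8840, -2.5020]  P^+=[1.3870 0.8644; 0.8644 1.1825]

x_post = [-1.8840, -2.5020]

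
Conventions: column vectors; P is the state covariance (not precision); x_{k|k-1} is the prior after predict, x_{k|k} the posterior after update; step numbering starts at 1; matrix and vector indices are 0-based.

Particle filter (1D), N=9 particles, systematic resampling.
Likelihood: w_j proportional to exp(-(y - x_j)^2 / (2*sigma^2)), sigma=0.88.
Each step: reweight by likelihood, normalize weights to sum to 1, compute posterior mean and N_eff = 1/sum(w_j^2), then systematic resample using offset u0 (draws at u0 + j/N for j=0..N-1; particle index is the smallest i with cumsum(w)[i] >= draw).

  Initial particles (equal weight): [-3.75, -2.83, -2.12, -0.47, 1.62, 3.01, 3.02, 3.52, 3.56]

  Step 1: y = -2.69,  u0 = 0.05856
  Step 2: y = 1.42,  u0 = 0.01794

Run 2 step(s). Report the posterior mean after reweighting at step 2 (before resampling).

step 1: w=[0.2083, 0.4249, 0.3489, 0.0179, 0.0000, 0.0000, 0.0000, 0.0000, 0.0000]  mean=-2.7318  Neff=2.8902  idx=[0, 0, 1, 1, 1, 1, 2, 2, 2]
step 2: w=[0.0000, 0.0000, 0.0090, 0.0090, 0.0090, 0.0090, 0.3213, 0.3213, 0.3213]  mean=-2.1458  Neff=3.2263  idx=[3, 6, 6, 6, 7, 7, 8, 8, 8]

post_mean = -2.1458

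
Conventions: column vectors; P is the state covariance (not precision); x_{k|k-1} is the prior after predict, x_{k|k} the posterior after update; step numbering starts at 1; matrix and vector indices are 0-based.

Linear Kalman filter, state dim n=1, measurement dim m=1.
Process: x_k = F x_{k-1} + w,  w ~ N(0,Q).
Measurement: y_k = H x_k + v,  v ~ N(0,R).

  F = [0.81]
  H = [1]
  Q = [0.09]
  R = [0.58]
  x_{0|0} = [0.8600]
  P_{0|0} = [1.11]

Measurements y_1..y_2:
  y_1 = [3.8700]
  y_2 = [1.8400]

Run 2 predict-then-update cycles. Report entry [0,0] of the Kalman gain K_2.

step 1: x^-=[0.6966]  P^-=[0.8183]  S=[1.3983]  K=[0.5852]  nu=[3.1734]  x^+=[2.5537]  P^+=[0.3394]
step 2: x^-=[2.0685]  P^-=[0.3127]  S=[0.8927]  K=[0.3503]  nu=[-0.2285]  x^+=[1.9884]  P^+=[0.2032]

K[0,0] = 0.3503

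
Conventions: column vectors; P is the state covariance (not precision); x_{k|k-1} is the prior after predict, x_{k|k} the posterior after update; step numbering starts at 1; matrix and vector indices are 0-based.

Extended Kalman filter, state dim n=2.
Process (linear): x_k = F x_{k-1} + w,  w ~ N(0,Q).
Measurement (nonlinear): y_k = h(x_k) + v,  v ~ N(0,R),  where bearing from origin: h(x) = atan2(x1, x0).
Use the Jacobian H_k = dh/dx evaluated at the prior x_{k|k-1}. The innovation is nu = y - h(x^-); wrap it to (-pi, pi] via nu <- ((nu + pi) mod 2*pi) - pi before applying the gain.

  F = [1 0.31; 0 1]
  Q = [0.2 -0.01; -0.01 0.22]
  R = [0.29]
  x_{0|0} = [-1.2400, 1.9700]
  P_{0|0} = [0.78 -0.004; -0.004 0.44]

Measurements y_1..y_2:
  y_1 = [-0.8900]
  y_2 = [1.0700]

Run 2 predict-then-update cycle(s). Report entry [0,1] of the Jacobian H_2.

step 1: x^-=[-0.6293, 1.9700]  P^-=[1.0198 0.1224; 0.1224 0.6600]  H_jac=[-0.4606 -0.1471]  S=[0.5372]  K=[-0.9079; -0.2857]  nu=[-2.7700]  x^+=[1.8855, 2.7614]  P^+=[0.5770 -0.0169; -0.0169 0.6161]
step 2: x^-=[2.7415, 2.7614]  P^-=[0.8257 0.1641; 0.1641 0.8361]  H_jac=[-0.1824 0.1811]  S=[0.3340]  K=[-0.3619; 0.3637]  nu=[0.2810]  x^+=[2.6398, 2.8636]  P^+=[0.7820 0.2080; 0.2080 0.7920]

H_jac[0,1] = 0.1811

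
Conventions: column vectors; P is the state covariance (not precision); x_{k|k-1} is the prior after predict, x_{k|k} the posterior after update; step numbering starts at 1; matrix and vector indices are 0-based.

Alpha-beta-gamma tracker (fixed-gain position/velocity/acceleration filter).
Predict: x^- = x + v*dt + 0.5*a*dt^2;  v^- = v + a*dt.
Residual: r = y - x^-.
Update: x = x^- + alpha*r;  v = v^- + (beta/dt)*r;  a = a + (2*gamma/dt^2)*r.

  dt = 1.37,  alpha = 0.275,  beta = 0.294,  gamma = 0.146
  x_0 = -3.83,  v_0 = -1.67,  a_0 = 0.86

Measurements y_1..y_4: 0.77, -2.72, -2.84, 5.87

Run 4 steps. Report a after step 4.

a_post = 0.2197

step 1: x_pred=-5.3108  r=6.0808  x^+=-3.6386  v^+=0.8131  a^+=1.8060
step 2: x_pred=-0.8297  r=-1.8903  x^+=-1.3496  v^+=2.8818  a^+=1.5120
step 3: x_pred=4.0173  r=-6.8573  x^+=2.1316  v^+=3.4816  a^+=0.4451
step 4: x_pred=7.3190  r=-1.4490  x^+=6.9205  v^+=3.7804  a^+=0.2197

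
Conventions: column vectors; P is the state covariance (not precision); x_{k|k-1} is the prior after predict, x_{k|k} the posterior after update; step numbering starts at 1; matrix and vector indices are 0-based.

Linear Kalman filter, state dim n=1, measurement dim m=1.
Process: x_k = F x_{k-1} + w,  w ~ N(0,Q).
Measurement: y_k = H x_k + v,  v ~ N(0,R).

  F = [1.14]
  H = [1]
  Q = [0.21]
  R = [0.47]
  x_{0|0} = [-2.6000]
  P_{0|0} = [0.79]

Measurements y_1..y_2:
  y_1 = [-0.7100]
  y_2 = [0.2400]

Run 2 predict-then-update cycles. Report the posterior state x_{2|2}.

step 1: x^-=[-2.9640]  P^-=[1.2367]  S=[1.7067]  K=[0.7246]  nu=[2.2540]  x^+=[-1.3307]  P^+=[0.3406]
step 2: x^-=[-1.5170]  P^-=[0.6526]  S=[1.1226]  K=[0.5813]  nu=[1.7570]  x^+=[-0.4956]  P^+=[0.2732]

x_post = [-0.4956]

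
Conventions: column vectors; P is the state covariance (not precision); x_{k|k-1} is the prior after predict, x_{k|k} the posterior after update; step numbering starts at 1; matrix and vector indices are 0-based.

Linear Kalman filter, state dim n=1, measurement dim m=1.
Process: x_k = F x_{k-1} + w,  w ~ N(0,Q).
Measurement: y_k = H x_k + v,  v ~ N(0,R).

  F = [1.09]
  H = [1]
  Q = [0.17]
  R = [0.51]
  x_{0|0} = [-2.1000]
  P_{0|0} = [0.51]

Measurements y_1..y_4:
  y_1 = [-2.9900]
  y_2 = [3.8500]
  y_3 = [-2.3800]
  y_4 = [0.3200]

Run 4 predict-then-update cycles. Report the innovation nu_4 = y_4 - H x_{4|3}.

innov = [1.2538]

step 1: x^-=[-2.2890]  P^-=[0.7759]  S=[1.2859]  K=[0.6034]  nu=[-0.7010]  x^+=[-2.7120]  P^+=[0.3077]
step 2: x^-=[-2.9561]  P^-=[0.5356]  S=[1.0456]  K=[0.5123]  nu=[6.8061]  x^+=[0.5303]  P^+=[0.2612]
step 3: x^-=[0.5781]  P^-=[0.4804]  S=[0.9904]  K=[0.4851]  nu=[-2.9581]  x^+=[-0.8567]  P^+=[0.2474]
step 4: x^-=[-0.9338]  P^-=[0.4639]  S=[0.9739]  K=[0.4763]  nu=[1.2538]  x^+=[-0.3366]  P^+=[0.2429]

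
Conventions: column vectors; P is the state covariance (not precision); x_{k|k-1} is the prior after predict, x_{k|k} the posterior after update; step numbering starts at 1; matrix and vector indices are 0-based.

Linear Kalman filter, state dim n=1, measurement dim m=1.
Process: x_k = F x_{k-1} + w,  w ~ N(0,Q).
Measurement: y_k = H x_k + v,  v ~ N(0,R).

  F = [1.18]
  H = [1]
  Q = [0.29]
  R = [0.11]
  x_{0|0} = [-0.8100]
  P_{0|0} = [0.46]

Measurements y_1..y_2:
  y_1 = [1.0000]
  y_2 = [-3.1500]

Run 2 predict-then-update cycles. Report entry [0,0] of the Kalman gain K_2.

K[0,0] = 0.7951

step 1: x^-=[-0.9558]  P^-=[0.9305]  S=[1.0405]  K=[0.8943]  nu=[1.9558]  x^+=[0.7932]  P^+=[0.0984]
step 2: x^-=[0.9360]  P^-=[0.4270]  S=[0.5370]  K=[0.7951]  nu=[-4.0860]  x^+=[-2.3130]  P^+=[0.0875]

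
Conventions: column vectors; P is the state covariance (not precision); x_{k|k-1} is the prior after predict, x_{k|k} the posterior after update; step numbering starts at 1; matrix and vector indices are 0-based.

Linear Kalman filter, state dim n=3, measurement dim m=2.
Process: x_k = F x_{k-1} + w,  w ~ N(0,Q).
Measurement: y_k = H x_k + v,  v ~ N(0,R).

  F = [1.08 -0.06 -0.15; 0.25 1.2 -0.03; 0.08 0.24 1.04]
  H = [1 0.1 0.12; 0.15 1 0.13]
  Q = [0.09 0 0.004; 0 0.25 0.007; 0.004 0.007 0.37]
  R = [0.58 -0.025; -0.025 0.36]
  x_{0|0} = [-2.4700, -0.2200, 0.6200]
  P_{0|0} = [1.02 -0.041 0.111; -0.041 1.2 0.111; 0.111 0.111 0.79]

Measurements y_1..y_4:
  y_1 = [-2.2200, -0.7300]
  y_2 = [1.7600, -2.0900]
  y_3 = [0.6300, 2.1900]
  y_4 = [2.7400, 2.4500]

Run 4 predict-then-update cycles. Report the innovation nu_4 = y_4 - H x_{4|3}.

step 1: x^-=[-2.7474, -0.9001, 0.3944]  P^-=[1.2732 0.1125 0.0536; 0.1125 2.0082 0.5083; 0.0536 0.5083 1.3724]  S=[1.9406 0.5779; 0.5779 2.5880]  K=[0.6743 -0.0306; -0.0511 0.8194; 0.0629 0.2544]  nu=[0.5701, 0.5309]  x^+=[-2.3792, -0.4942, 0.5653]  P^+=[0.4122 -0.0759 -0.1066; -0.0759 0.3138 -0.0472; -0.1066 -0.0472 1.1788]
step 2: x^-=[-2.6247, -1.2048, 0.2790]  P^-=[0.6420 0.0127 -0.2819; 0.0127 0.6882 -0.0291; -0.2819 -0.0291 1.6214]  S=[1.1864 0.1327; 0.1327 1.0753]  K=[0.5132 0.0039; -0.0057 0.6390; -0.0918 0.1410]  nu=[4.4717, -0.5278]  x^+=[-0.3317, -1.5675, -0.2060]  P^+=[0.3289 -0.0301 -0.2361; -0.0301 0.2501 -0.1187; -0.2361 -0.1187 1.5935]
step 3: x^-=[-0.2333, -1.9578, -0.6170]  P^-=[0.5887 0.0771 -0.4781; 0.0771 0.6262 -0.1769; -0.4781 -0.1769 2.0103]  S=[1.1003 0.1413; 0.1413 0.9919]  K=[0.4854 0.0350; 0.0287 0.6157; -0.2373 0.0467]  nu=[1.1331, 4.2630]  x^+=[0.4658, 0.6994, -0.6870]  P^+=[0.3234 -0.0019 -0.3550; -0.0019 0.2443 -0.1774; -0.3550 -0.1774 1.9493]
step 4: x^-=[0.5642, 0.9763, -0.5094]  P^-=[0.6241 0.1325 -0.6532; 0.1325 0.6407 -0.2889; -0.6532 -0.2889 2.3468]  S=[1.1071 0.1687; 0.1687 0.9936]  K=[0.4961 0.0579; 0.0520 0.6182; -0.3584 -0.0215]  nu=[2.1393, 1.4553]  x^+=[1.7096, 1.9873, -1.3074]  P^+=[0.3386 0.0161 -0.4498; 0.0161 0.2471 -0.2175; -0.4498 -0.2175 2.2015]

innov = [2.1393, 1.4553]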